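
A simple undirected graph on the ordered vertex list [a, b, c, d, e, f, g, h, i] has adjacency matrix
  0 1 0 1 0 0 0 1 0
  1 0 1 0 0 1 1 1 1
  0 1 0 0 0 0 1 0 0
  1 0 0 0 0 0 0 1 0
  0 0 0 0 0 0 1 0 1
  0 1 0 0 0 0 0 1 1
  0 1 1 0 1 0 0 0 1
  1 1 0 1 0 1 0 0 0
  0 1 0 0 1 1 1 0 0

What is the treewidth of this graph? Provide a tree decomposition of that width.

Treewidth 2.
Bags: B1 = {b, f, i}  B2 = {b, g, i}  B3 = {b, f, h}  B4 = {e, g, i}  B5 = {b, c, g}  B6 = {a, b, h}  B7 = {a, d, h}
Tree: B1–B2, B1–B3, B2–B4, B2–B5, B3–B6, B6–B7

Each bag holds 3 vertices, so the decomposition has width 2, which upper-bounds the treewidth. On the other hand G contains the 3-clique {a, d, h}. A clique must lie in a single bag of any decomposition, so no decomposition can have width below 2. Hence tw(G) = 2 exactly.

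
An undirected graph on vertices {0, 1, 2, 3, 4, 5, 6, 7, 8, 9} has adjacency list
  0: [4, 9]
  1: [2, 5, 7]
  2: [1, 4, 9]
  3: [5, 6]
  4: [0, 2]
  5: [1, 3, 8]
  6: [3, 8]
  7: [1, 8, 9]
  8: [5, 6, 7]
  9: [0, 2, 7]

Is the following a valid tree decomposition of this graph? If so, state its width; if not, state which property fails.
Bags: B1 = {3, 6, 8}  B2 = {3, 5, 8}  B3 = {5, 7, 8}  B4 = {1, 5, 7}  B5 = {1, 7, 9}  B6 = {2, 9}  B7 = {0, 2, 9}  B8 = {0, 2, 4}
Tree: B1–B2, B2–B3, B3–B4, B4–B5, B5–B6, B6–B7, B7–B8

A tree decomposition must satisfy three properties: every vertex lies in some bag; for every edge, both endpoints lie together in some bag; and for every vertex, the bags containing it form a connected subtree. Here edge (1,2) lies in no bag, so the decomposition is invalid.

No — edge (1,2) lies in no bag.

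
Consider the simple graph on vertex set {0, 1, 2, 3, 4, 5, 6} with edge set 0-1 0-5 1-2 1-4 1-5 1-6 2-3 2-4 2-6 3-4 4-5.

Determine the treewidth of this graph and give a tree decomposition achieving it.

Treewidth 2.
One optimal decomposition is:
Bags: B1 = {1, 2, 4}  B2 = {1, 2, 6}  B3 = {2, 3, 4}  B4 = {1, 4, 5}  B5 = {0, 1, 5}
Tree: B1–B2, B1–B3, B1–B4, B4–B5

The largest bag has 3 vertices, giving width 2; this decomposition certifies tw(G) ≤ 2. Conversely, {0, 1, 5} is a clique of size 3, and the vertices of any clique must share a bag in every tree decomposition; so some bag has ≥ 3 vertices and tw(G) ≥ 2. Hence tw(G) = 2 exactly.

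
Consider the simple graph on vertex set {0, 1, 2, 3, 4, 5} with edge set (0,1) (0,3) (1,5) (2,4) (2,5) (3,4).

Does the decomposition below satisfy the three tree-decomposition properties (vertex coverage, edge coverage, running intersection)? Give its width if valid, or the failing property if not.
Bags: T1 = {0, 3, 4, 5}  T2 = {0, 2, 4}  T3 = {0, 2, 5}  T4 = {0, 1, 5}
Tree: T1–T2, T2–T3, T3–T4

A tree decomposition must satisfy three properties: every vertex lies in some bag; for every edge, both endpoints lie together in some bag; and for every vertex, the bags containing it form a connected subtree. Here bags containing vertex 5 are not connected in the tree, so the decomposition is invalid.

No — bags containing vertex 5 are not connected in the tree.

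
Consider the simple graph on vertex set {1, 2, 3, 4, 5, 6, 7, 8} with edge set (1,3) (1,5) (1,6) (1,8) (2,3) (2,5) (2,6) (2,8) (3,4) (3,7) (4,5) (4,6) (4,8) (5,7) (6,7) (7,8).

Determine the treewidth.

A width-4 tree decomposition is:
Bags: B1 = {3, 5, 6, 7, 8}  B2 = {3, 4, 5, 6, 8}  B3 = {2, 3, 5, 6, 8}  B4 = {1, 3, 5, 6, 8}
Tree: B1–B2, B2–B3, B3–B4
Every bag has size at most 5, so the width is 5 − 1 = 4 and tw(G) ≤ 4. For the lower bound: the 5 vertex sets {7,8}, {3,4}, {2,5}, {6}, {1} are disjoint, each induces a connected subgraph, and every pair is joined by at least one edge of G. Contracting each set to a single vertex therefore yields K_{5} as a minor, and since treewidth is minor-monotone, tw(G) ≥ tw(K_{5}) = 4. The upper and lower bounds meet at 4, so that is the treewidth.

4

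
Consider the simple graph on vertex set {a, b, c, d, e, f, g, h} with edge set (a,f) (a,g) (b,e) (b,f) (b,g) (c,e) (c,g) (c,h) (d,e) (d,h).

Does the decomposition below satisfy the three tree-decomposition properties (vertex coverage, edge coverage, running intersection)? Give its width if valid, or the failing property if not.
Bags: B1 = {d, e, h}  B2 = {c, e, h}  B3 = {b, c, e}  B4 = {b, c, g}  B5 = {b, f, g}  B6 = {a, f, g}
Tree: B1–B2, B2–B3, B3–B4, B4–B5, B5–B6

Checking the three conditions: (i) the bags cover all of {a, b, c, d, e, f, g, h}; (ii) for each edge, some bag contains both endpoints; (iii) the bags containing any fixed vertex form a subtree. All hold, so the decomposition is valid with width 3 − 1 = 2.

Yes; width 2.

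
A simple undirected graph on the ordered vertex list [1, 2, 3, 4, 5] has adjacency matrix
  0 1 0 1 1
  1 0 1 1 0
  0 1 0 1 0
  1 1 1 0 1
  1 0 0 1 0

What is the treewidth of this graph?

2

A width-2 tree decomposition is:
Bags: B1 = {1, 2, 4}  B2 = {1, 4, 5}  B3 = {2, 3, 4}
Tree: B1–B2, B1–B3
Every bag has size at most 3, so the width is 3 − 1 = 2 and tw(G) ≤ 2. On the other hand G contains the 3-clique {1, 2, 4}. A clique must lie in a single bag of any decomposition, so no decomposition can have width below 2. Combining the bounds, tw(G) = 2.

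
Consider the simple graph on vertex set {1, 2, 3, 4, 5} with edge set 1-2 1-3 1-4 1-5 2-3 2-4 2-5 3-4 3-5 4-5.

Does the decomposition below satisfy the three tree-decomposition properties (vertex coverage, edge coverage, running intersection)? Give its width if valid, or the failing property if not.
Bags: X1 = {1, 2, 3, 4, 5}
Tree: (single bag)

Checking the three conditions: (i) the bags cover all of {1, 2, 3, 4, 5}; (ii) for each edge, some bag contains both endpoints; (iii) the bags containing any fixed vertex form a subtree. All hold, so the decomposition is valid with width 5 − 1 = 4.

Yes; width 4.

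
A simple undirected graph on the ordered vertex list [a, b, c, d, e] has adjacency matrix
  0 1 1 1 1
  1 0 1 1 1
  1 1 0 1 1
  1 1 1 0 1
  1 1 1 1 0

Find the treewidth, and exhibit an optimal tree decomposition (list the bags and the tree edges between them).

Treewidth 4.
One such decomposition:
Bags: B1 = {a, b, c, d, e}
Tree: (single bag)

With just one bag of size 5, the width is 5 − 1 = 4, so tw(G) ≤ 4. On the other hand G contains the 5-clique {a, b, c, d, e}. A clique must lie in a single bag of any decomposition, so no decomposition can have width below 4. Hence tw(G) = 4 exactly.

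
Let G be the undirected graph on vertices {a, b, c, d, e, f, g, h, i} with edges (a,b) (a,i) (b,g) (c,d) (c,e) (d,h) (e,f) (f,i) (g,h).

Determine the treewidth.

2

A width-2 tree decomposition is:
Bags: B1 = {b, g, h}  B2 = {a, b, h}  B3 = {a, h, i}  B4 = {f, h, i}  B5 = {e, f, h}  B6 = {c, e, h}  B7 = {c, d, h}
Tree: B1–B2, B2–B3, B3–B4, B4–B5, B5–B6, B6–B7
Each bag holds 3 vertices, so the decomposition has width 2, which upper-bounds the treewidth. Since h–g–b–a–i–f–e–c–d–h is a cycle in G, G is not acyclic. Forests are exactly the graphs of treewidth ≤ 1, so tw(G) ≥ 2. Combining the bounds, tw(G) = 2.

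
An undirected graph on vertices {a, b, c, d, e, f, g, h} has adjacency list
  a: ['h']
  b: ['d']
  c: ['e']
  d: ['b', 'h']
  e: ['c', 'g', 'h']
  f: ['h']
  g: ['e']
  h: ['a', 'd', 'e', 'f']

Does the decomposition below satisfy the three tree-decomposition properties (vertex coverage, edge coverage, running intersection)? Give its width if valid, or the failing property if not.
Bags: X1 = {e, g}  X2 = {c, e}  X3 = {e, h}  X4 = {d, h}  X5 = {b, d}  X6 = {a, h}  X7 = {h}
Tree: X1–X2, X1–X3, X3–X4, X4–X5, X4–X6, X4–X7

No — vertex f appears in no bag.

A tree decomposition must satisfy three properties: every vertex lies in some bag; for every edge, both endpoints lie together in some bag; and for every vertex, the bags containing it form a connected subtree. Here vertex f appears in no bag, so the decomposition is invalid.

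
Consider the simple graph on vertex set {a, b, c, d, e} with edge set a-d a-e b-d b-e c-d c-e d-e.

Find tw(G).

2

A width-2 tree decomposition is:
Bags: B1 = {b, d, e}  B2 = {c, d, e}  B3 = {a, d, e}
Tree: B1–B2, B1–B3
Every bag has size at most 3, so the width is 3 − 1 = 2 and tw(G) ≤ 2. For the lower bound, the 3 vertices {c, d, e} are pairwise adjacent, and any tree decomposition puts a clique entirely inside one bag — forcing width ≥ 2. The upper and lower bounds meet at 2, so that is the treewidth.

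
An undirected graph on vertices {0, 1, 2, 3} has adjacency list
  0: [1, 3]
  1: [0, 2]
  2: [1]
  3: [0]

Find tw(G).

A width-1 tree decomposition is:
Bags: B1 = {0, 3}  B2 = {0, 1}  B3 = {1, 2}
Tree: B1–B2, B2–B3
The largest bag has 2 vertices, giving width 1; this decomposition certifies tw(G) ≤ 1. Any graph with an edge has treewidth ≥ 1, and G has the edge 0–3. Hence tw(G) = 1 exactly.

1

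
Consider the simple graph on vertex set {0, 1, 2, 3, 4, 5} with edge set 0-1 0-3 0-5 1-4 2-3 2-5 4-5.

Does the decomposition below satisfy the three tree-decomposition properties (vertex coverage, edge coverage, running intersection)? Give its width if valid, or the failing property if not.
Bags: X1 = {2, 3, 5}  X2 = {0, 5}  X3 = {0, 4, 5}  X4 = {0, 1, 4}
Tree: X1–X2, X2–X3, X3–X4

No — edge (3,0) lies in no bag.

A tree decomposition must satisfy three properties: every vertex lies in some bag; for every edge, both endpoints lie together in some bag; and for every vertex, the bags containing it form a connected subtree. Here edge (3,0) lies in no bag, so the decomposition is invalid.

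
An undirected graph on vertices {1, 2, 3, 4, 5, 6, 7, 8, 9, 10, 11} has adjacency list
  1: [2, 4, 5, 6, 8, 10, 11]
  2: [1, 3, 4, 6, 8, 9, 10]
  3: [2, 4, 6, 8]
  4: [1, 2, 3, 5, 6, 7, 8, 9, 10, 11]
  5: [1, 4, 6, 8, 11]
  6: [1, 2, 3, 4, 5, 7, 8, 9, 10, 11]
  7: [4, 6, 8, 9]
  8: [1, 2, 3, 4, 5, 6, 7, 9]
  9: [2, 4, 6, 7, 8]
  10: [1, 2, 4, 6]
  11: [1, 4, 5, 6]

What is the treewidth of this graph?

A width-4 tree decomposition is:
Bags: B1 = {1, 2, 4, 6, 8}  B2 = {1, 4, 5, 6, 8}  B3 = {2, 4, 6, 8, 9}  B4 = {1, 4, 5, 6, 11}  B5 = {2, 3, 4, 6, 8}  B6 = {1, 2, 4, 6, 10}  B7 = {4, 6, 7, 8, 9}
Tree: B1–B2, B1–B3, B2–B4, B1–B5, B1–B6, B3–B7
Every bag has size at most 5, so the width is 5 − 1 = 4 and tw(G) ≤ 4. For the lower bound, the 5 vertices {1, 2, 4, 6, 8} are pairwise adjacent, and any tree decomposition puts a clique entirely inside one bag — forcing width ≥ 4. Therefore the treewidth is 4.

4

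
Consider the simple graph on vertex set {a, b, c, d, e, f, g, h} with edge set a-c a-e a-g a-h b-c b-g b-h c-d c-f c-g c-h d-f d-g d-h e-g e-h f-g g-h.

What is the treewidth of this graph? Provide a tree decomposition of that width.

Treewidth 3.
One such decomposition:
Bags: B1 = {a, c, g, h}  B2 = {a, e, g, h}  B3 = {c, d, g, h}  B4 = {c, d, f, g}  B5 = {b, c, g, h}
Tree: B1–B2, B1–B3, B3–B4, B3–B5

Every bag has size at most 4, so the width is 4 − 1 = 3 and tw(G) ≤ 3. For the lower bound, the 4 vertices {a, e, g, h} are pairwise adjacent, and any tree decomposition puts a clique entirely inside one bag — forcing width ≥ 3. The upper and lower bounds meet at 3, so that is the treewidth.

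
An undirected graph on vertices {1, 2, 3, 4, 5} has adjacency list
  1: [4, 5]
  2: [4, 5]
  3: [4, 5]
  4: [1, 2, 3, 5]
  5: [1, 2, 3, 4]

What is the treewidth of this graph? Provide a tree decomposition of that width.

Treewidth 2.
One optimal decomposition is:
Bags: B1 = {1, 4, 5}  B2 = {3, 4, 5}  B3 = {2, 4, 5}
Tree: B1–B2, B2–B3

Every bag has size at most 3, so the width is 3 − 1 = 2 and tw(G) ≤ 2. On the other hand G contains the 3-clique {1, 4, 5}. A clique must lie in a single bag of any decomposition, so no decomposition can have width below 2. Combining the bounds, tw(G) = 2.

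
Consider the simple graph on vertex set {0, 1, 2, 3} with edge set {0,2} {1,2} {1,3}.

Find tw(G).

A width-1 tree decomposition is:
Bags: B1 = {1, 2}  B2 = {1, 3}  B3 = {0, 2}
Tree: B1–B2, B1–B3
The largest bag has 2 vertices, giving width 1; this decomposition certifies tw(G) ≤ 1. G has an edge, so its treewidth is at least 1. Therefore the treewidth is 1.

1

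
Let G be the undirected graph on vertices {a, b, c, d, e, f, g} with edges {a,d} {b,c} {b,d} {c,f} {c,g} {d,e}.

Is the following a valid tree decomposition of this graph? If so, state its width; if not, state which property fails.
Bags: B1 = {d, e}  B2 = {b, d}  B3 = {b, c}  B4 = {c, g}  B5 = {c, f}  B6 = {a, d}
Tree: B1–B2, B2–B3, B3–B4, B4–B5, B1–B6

Checking the three conditions: (i) the bags cover all of {a, b, c, d, e, f, g}; (ii) for each edge, some bag contains both endpoints; (iii) the bags containing any fixed vertex form a subtree. All hold, so the decomposition is valid with width 2 − 1 = 1.

Yes; width 1.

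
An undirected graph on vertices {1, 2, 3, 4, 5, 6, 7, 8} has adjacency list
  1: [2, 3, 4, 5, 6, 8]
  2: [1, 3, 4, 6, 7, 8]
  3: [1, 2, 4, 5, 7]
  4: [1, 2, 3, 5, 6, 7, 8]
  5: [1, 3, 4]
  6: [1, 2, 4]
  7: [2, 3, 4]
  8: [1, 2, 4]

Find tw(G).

3

A width-3 tree decomposition is:
Bags: B1 = {1, 2, 3, 4}  B2 = {1, 2, 4, 6}  B3 = {1, 2, 4, 8}  B4 = {1, 3, 4, 5}  B5 = {2, 3, 4, 7}
Tree: B1–B2, B2–B3, B1–B4, B1–B5
Every bag has size at most 4, so the width is 4 − 1 = 3 and tw(G) ≤ 3. On the other hand G contains the 4-clique {1, 2, 4, 8}. A clique must lie in a single bag of any decomposition, so no decomposition can have width below 3. Hence tw(G) = 3 exactly.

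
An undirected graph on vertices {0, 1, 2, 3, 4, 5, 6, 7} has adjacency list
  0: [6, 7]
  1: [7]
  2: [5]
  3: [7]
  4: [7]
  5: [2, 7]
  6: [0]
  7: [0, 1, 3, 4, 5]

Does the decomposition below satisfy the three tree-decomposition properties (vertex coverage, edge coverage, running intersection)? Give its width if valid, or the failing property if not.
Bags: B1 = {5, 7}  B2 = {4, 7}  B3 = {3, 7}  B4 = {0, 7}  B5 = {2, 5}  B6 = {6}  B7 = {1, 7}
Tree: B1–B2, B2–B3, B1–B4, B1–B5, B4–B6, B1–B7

No — edge (0,6) lies in no bag.

A tree decomposition must satisfy three properties: every vertex lies in some bag; for every edge, both endpoints lie together in some bag; and for every vertex, the bags containing it form a connected subtree. Here edge (0,6) lies in no bag, so the decomposition is invalid.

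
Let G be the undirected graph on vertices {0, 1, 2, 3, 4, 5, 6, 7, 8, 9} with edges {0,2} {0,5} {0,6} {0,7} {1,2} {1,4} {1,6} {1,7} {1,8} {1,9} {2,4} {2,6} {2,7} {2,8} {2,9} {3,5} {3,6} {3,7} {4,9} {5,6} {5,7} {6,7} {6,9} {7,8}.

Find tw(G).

3

A width-3 tree decomposition is:
Bags: B1 = {1, 2, 6, 7}  B2 = {1, 2, 6, 9}  B3 = {1, 2, 4, 9}  B4 = {0, 2, 6, 7}  B5 = {0, 5, 6, 7}  B6 = {3, 5, 6, 7}  B7 = {1, 2, 7, 8}
Tree: B1–B2, B2–B3, B1–B4, B4–B5, B5–B6, B1–B7
The largest bag has 4 vertices, giving width 3; this decomposition certifies tw(G) ≤ 3. On the other hand G contains the 4-clique {0, 2, 6, 7}. A clique must lie in a single bag of any decomposition, so no decomposition can have width below 3. Therefore the treewidth is 3.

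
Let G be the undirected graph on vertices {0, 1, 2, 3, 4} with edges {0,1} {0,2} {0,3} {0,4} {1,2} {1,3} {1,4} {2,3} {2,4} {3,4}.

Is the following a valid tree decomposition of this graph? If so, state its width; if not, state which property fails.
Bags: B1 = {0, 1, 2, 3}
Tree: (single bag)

No — vertex 4 appears in no bag.

A tree decomposition must satisfy three properties: every vertex lies in some bag; for every edge, both endpoints lie together in some bag; and for every vertex, the bags containing it form a connected subtree. Here vertex 4 appears in no bag, so the decomposition is invalid.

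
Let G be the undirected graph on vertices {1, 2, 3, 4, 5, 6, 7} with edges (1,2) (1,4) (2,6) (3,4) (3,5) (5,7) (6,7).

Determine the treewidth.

2

A width-2 tree decomposition is:
Bags: B1 = {1, 2, 6}  B2 = {1, 4, 6}  B3 = {3, 4, 6}  B4 = {3, 5, 6}  B5 = {5, 6, 7}
Tree: B1–B2, B2–B3, B3–B4, B4–B5
Every bag has size at most 3, so the width is 3 − 1 = 2 and tw(G) ≤ 2. Since 6–2–1–4–3–5–7–6 is a cycle in G, G is not acyclic. Forests are exactly the graphs of treewidth ≤ 1, so tw(G) ≥ 2. The upper and lower bounds meet at 2, so that is the treewidth.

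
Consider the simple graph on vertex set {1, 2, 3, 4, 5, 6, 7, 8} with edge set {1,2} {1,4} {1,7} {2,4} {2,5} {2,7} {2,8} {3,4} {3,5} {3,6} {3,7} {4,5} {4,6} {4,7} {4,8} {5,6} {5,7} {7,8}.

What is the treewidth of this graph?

3

A width-3 tree decomposition is:
Bags: B1 = {2, 4, 7, 8}  B2 = {2, 4, 5, 7}  B3 = {3, 4, 5, 7}  B4 = {1, 2, 4, 7}  B5 = {3, 4, 5, 6}
Tree: B1–B2, B2–B3, B1–B4, B3–B5
The largest bag has 4 vertices, giving width 3; this decomposition certifies tw(G) ≤ 3. For the lower bound, the 4 vertices {3, 4, 5, 6} are pairwise adjacent, and any tree decomposition puts a clique entirely inside one bag — forcing width ≥ 3. Hence tw(G) = 3 exactly.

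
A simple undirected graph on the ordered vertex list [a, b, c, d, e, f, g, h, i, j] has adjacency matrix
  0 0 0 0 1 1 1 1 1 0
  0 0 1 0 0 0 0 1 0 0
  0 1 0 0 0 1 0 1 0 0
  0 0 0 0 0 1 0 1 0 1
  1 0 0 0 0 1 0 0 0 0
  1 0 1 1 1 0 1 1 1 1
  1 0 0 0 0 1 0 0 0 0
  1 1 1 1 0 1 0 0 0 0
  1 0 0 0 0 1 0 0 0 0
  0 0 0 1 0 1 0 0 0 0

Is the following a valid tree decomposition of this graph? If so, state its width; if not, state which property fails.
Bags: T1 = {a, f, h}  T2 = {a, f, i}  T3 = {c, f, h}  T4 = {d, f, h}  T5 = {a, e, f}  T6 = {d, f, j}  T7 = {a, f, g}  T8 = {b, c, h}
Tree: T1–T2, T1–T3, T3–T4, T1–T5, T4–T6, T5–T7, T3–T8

Yes; width 2.

Vertex coverage: the bags together contain {a, b, c, d, e, f, g, h, i, j}, the full vertex set. Edge coverage: each edge of G has both endpoints in at least one bag. Running intersection: for every vertex, the bags containing it form a connected subtree. All three properties hold, so this is a valid tree decomposition of width max|bag| − 1 = 2, and hence tw(G) ≤ 2.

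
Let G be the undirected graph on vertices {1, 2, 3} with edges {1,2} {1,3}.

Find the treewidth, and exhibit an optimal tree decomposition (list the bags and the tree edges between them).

Treewidth 1.
One such decomposition:
Bags: B1 = {1, 3}  B2 = {1, 2}
Tree: B1–B2

The largest bag has 2 vertices, giving width 1; this decomposition certifies tw(G) ≤ 1. Since G has at least one edge (e.g. 1–3), it is not an edgeless graph, so tw(G) ≥ 1. Hence tw(G) = 1 exactly.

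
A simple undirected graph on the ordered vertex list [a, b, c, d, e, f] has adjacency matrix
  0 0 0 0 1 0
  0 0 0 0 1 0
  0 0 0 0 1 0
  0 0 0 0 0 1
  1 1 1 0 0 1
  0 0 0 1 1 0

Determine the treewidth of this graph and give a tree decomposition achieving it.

Treewidth 1.
One such decomposition:
Bags: B1 = {a, e}  B2 = {e, f}  B3 = {d, f}  B4 = {b, e}  B5 = {c, e}
Tree: B1–B2, B2–B3, B1–B4, B4–B5

The largest bag has 2 vertices, giving width 1; this decomposition certifies tw(G) ≤ 1. G has an edge, so its treewidth is at least 1. The upper and lower bounds meet at 1, so that is the treewidth.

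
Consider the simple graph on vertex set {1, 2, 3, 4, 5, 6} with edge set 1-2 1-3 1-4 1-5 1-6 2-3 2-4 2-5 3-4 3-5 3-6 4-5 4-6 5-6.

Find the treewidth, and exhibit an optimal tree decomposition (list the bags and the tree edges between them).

Every bag has size at most 5, so the width is 5 − 1 = 4 and tw(G) ≤ 4. Conversely, {1, 2, 3, 4, 5} is a clique of size 5, and the vertices of any clique must share a bag in every tree decomposition; so some bag has ≥ 5 vertices and tw(G) ≥ 4. The upper and lower bounds meet at 4, so that is the treewidth.

Treewidth 4.
One such decomposition:
Bags: B1 = {1, 3, 4, 5, 6}  B2 = {1, 2, 3, 4, 5}
Tree: B1–B2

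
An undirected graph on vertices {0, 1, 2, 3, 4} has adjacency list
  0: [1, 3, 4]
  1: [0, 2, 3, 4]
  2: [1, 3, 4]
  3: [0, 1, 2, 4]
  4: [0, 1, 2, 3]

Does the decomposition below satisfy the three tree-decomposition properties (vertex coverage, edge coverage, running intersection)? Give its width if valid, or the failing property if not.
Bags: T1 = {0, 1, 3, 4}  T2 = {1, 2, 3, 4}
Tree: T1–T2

Checking the three conditions: (i) the bags cover all of {0, 1, 2, 3, 4}; (ii) for each edge, some bag contains both endpoints; (iii) the bags containing any fixed vertex form a subtree. All hold, so the decomposition is valid with width 4 − 1 = 3.

Yes; width 3.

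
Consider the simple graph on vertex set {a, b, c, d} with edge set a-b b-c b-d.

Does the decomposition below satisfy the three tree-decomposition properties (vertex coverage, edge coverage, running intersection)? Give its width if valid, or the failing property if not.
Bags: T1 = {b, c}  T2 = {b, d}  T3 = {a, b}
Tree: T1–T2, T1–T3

Yes; width 1.

Every vertex of G appears in some bag (union = {a, b, c, d}); every edge is covered by a bag; and for each vertex v the set of bags containing v is connected in the bag tree. The decomposition is therefore valid. The largest bag has 2 vertices, so the width is 1.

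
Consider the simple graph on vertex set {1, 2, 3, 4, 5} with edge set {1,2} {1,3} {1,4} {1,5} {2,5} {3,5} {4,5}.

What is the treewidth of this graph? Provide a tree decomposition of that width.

Treewidth 2.
One such decomposition:
Bags: B1 = {1, 4, 5}  B2 = {1, 2, 5}  B3 = {1, 3, 5}
Tree: B1–B2, B2–B3

Each bag holds 3 vertices, so the decomposition has width 2, which upper-bounds the treewidth. Conversely, {1, 2, 5} is a clique of size 3, and the vertices of any clique must share a bag in every tree decomposition; so some bag has ≥ 3 vertices and tw(G) ≥ 2. Combining the bounds, tw(G) = 2.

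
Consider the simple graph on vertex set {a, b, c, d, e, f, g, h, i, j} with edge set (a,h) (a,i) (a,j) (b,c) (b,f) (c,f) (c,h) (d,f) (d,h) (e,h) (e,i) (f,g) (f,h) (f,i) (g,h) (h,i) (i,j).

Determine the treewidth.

2

A width-2 tree decomposition is:
Bags: B1 = {a, i, j}  B2 = {a, h, i}  B3 = {f, h, i}  B4 = {d, f, h}  B5 = {f, g, h}  B6 = {c, f, h}  B7 = {b, c, f}  B8 = {e, h, i}
Tree: B1–B2, B2–B3, B3–B4, B3–B5, B5–B6, B6–B7, B2–B8
The largest bag has 3 vertices, giving width 2; this decomposition certifies tw(G) ≤ 2. On the other hand G contains the 3-clique {a, i, j}. A clique must lie in a single bag of any decomposition, so no decomposition can have width below 2. Hence tw(G) = 2 exactly.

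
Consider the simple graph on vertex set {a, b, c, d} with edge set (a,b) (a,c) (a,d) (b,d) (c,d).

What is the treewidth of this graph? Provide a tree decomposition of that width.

The largest bag has 3 vertices, giving width 2; this decomposition certifies tw(G) ≤ 2. Conversely, {a, c, d} is a clique of size 3, and the vertices of any clique must share a bag in every tree decomposition; so some bag has ≥ 3 vertices and tw(G) ≥ 2. Hence tw(G) = 2 exactly.

Treewidth 2.
One such decomposition:
Bags: B1 = {a, c, d}  B2 = {a, b, d}
Tree: B1–B2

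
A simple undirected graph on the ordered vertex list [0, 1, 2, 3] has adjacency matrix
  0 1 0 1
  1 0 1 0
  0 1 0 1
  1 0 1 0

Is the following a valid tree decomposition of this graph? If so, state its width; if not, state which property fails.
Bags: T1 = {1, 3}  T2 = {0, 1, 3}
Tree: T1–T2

No — vertex 2 appears in no bag.

A tree decomposition must satisfy three properties: every vertex lies in some bag; for every edge, both endpoints lie together in some bag; and for every vertex, the bags containing it form a connected subtree. Here vertex 2 appears in no bag, so the decomposition is invalid.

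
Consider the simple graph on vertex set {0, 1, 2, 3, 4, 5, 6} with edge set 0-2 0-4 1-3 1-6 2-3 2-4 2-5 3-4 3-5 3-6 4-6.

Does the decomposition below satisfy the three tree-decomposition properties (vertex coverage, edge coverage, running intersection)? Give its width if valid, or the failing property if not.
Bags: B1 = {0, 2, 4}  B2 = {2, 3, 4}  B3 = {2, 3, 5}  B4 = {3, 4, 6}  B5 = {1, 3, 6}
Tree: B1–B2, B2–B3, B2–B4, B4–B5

Every vertex of G appears in some bag (union = {0, 1, 2, 3, 4, 5, 6}); every edge is covered by a bag; and for each vertex v the set of bags containing v is connected in the bag tree. The decomposition is therefore valid. The largest bag has 3 vertices, so the width is 2.

Yes; width 2.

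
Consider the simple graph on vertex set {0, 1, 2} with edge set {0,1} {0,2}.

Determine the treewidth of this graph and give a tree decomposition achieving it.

Treewidth 1.
One optimal decomposition is:
Bags: B1 = {0, 2}  B2 = {0, 1}
Tree: B1–B2

Every bag has size at most 2, so the width is 2 − 1 = 1 and tw(G) ≤ 1. Since G has at least one edge (e.g. 2–0), it is not an edgeless graph, so tw(G) ≥ 1. Therefore the treewidth is 1.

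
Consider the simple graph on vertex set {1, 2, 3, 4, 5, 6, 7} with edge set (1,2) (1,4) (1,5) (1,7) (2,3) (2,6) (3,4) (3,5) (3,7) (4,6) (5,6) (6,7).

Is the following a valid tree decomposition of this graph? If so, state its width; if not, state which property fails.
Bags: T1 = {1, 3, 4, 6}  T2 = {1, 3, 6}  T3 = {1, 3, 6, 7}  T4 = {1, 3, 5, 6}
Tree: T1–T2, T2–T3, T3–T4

No — vertex 2 appears in no bag.

A tree decomposition must satisfy three properties: every vertex lies in some bag; for every edge, both endpoints lie together in some bag; and for every vertex, the bags containing it form a connected subtree. Here vertex 2 appears in no bag, so the decomposition is invalid.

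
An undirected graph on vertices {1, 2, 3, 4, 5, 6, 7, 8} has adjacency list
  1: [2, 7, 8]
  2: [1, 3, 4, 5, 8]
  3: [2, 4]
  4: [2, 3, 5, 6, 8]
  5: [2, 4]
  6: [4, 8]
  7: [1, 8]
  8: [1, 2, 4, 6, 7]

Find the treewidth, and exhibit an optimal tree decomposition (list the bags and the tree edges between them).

Treewidth 2.
One optimal decomposition is:
Bags: B1 = {2, 4, 5}  B2 = {2, 4, 8}  B3 = {1, 2, 8}  B4 = {4, 6, 8}  B5 = {2, 3, 4}  B6 = {1, 7, 8}
Tree: B1–B2, B2–B3, B2–B4, B2–B5, B3–B6

The largest bag has 3 vertices, giving width 2; this decomposition certifies tw(G) ≤ 2. Conversely, {1, 2, 8} is a clique of size 3, and the vertices of any clique must share a bag in every tree decomposition; so some bag has ≥ 3 vertices and tw(G) ≥ 2. Therefore the treewidth is 2.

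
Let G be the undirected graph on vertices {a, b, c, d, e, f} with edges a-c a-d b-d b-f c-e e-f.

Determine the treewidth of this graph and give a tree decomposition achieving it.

Every bag has size at most 3, so the width is 3 − 1 = 2 and tw(G) ≤ 2. The edges b–f–e–c–a–d–b form a cycle, so G is not a tree and its treewidth is at least 2. Hence tw(G) = 2 exactly.

Treewidth 2.
Bags: B1 = {b, e, f}  B2 = {b, c, e}  B3 = {a, b, c}  B4 = {a, b, d}
Tree: B1–B2, B2–B3, B3–B4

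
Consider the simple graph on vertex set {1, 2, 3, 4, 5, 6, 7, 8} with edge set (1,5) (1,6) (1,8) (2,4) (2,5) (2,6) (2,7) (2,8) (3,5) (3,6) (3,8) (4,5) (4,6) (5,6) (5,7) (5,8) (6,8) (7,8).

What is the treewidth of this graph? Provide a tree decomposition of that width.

Each bag holds 4 vertices, so the decomposition has width 3, which upper-bounds the treewidth. For the lower bound, the 4 vertices {1, 5, 6, 8} are pairwise adjacent, and any tree decomposition puts a clique entirely inside one bag — forcing width ≥ 3. Therefore the treewidth is 3.

Treewidth 3.
One such decomposition:
Bags: B1 = {2, 4, 5, 6}  B2 = {2, 5, 6, 8}  B3 = {3, 5, 6, 8}  B4 = {2, 5, 7, 8}  B5 = {1, 5, 6, 8}
Tree: B1–B2, B2–B3, B2–B4, B3–B5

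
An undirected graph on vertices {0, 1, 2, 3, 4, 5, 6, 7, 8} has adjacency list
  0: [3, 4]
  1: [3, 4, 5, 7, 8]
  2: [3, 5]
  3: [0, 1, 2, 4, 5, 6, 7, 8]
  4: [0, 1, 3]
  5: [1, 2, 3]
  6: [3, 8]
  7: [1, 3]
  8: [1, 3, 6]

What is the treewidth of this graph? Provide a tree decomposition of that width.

Treewidth 2.
One such decomposition:
Bags: B1 = {1, 3, 4}  B2 = {0, 3, 4}  B3 = {1, 3, 5}  B4 = {1, 3, 8}  B5 = {3, 6, 8}  B6 = {1, 3, 7}  B7 = {2, 3, 5}
Tree: B1–B2, B1–B3, B1–B4, B4–B5, B1–B6, B3–B7

Every bag has size at most 3, so the width is 3 − 1 = 2 and tw(G) ≤ 2. On the other hand G contains the 3-clique {0, 3, 4}. A clique must lie in a single bag of any decomposition, so no decomposition can have width below 2. Therefore the treewidth is 2.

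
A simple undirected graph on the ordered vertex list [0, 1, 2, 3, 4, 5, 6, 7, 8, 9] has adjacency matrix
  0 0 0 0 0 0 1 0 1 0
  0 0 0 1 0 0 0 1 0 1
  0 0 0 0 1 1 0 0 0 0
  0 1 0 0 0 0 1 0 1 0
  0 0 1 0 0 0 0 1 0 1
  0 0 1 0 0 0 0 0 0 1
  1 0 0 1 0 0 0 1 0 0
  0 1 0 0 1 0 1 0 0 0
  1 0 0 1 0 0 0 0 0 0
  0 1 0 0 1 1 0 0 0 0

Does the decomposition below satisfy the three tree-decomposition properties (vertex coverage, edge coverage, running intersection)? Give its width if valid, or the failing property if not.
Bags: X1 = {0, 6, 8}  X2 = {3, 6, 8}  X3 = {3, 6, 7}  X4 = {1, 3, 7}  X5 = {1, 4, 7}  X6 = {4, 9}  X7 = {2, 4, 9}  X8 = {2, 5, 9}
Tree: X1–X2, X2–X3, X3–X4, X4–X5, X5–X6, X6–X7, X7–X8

A tree decomposition must satisfy three properties: every vertex lies in some bag; for every edge, both endpoints lie together in some bag; and for every vertex, the bags containing it form a connected subtree. Here edge (1,9) lies in no bag, so the decomposition is invalid.

No — edge (1,9) lies in no bag.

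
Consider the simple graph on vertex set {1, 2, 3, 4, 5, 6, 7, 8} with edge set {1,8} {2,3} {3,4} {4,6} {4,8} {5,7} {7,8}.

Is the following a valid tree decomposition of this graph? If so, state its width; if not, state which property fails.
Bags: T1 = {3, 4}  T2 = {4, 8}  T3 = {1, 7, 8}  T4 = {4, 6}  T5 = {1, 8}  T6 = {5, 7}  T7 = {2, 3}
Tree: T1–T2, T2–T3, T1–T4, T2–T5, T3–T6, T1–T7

A tree decomposition must satisfy three properties: every vertex lies in some bag; for every edge, both endpoints lie together in some bag; and for every vertex, the bags containing it form a connected subtree. Here bags containing vertex 1 are not connected in the tree, so the decomposition is invalid.

No — bags containing vertex 1 are not connected in the tree.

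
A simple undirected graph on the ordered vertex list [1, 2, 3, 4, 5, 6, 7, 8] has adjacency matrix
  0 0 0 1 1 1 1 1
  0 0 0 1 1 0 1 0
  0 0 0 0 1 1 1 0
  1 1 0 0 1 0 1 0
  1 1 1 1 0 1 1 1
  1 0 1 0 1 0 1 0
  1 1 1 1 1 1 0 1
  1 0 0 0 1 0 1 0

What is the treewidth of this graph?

A width-3 tree decomposition is:
Bags: B1 = {1, 4, 5, 7}  B2 = {2, 4, 5, 7}  B3 = {1, 5, 6, 7}  B4 = {3, 5, 6, 7}  B5 = {1, 5, 7, 8}
Tree: B1–B2, B1–B3, B3–B4, B3–B5
Each bag holds 4 vertices, so the decomposition has width 3, which upper-bounds the treewidth. On the other hand G contains the 4-clique {1, 5, 7, 8}. A clique must lie in a single bag of any decomposition, so no decomposition can have width below 3. Hence tw(G) = 3 exactly.

3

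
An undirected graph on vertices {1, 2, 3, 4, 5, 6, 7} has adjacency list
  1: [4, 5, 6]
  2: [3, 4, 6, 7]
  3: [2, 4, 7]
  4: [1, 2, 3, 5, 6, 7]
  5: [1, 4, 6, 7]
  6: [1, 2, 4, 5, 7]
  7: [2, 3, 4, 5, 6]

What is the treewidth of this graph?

3

A width-3 tree decomposition is:
Bags: B1 = {2, 4, 6, 7}  B2 = {4, 5, 6, 7}  B3 = {2, 3, 4, 7}  B4 = {1, 4, 5, 6}
Tree: B1–B2, B1–B3, B2–B4
Each bag holds 4 vertices, so the decomposition has width 3, which upper-bounds the treewidth. On the other hand G contains the 4-clique {2, 3, 4, 7}. A clique must lie in a single bag of any decomposition, so no decomposition can have width below 3. Therefore the treewidth is 3.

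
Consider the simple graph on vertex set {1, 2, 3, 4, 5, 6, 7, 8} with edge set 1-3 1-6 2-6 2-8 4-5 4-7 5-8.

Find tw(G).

A width-1 tree decomposition is:
Bags: B1 = {4, 7}  B2 = {4, 5}  B3 = {5, 8}  B4 = {2, 8}  B5 = {2, 6}  B6 = {1, 6}  B7 = {1, 3}
Tree: B1–B2, B2–B3, B3–B4, B4–B5, B5–B6, B6–B7
Every bag has size at most 2, so the width is 2 − 1 = 1 and tw(G) ≤ 1. G has an edge, so its treewidth is at least 1. Hence tw(G) = 1 exactly.

1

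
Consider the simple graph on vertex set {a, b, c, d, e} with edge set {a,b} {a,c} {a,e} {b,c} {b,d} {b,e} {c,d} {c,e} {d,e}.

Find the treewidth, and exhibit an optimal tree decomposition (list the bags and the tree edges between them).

Treewidth 3.
One such decomposition:
Bags: B1 = {b, c, d, e}  B2 = {a, b, c, e}
Tree: B1–B2

Every bag has size at most 4, so the width is 4 − 1 = 3 and tw(G) ≤ 3. On the other hand G contains the 4-clique {b, c, d, e}. A clique must lie in a single bag of any decomposition, so no decomposition can have width below 3. The upper and lower bounds meet at 3, so that is the treewidth.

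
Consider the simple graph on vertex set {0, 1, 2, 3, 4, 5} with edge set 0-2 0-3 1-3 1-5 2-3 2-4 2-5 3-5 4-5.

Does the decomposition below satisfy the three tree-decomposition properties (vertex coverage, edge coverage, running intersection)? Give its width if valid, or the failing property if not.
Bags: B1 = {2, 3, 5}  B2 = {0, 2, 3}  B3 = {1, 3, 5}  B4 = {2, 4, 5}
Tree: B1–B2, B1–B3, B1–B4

Vertex coverage: the bags together contain {0, 1, 2, 3, 4, 5}, the full vertex set. Edge coverage: each edge of G has both endpoints in at least one bag. Running intersection: for every vertex, the bags containing it form a connected subtree. All three properties hold, so this is a valid tree decomposition of width max|bag| − 1 = 2, and hence tw(G) ≤ 2.

Yes; width 2.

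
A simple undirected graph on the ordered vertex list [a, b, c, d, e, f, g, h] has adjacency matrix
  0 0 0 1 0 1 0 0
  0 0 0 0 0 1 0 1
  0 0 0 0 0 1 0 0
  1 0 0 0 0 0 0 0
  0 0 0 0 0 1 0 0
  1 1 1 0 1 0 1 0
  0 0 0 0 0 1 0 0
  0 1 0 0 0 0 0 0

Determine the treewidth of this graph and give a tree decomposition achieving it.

Every bag has size at most 2, so the width is 2 − 1 = 1 and tw(G) ≤ 1. Since G has at least one edge (e.g. a–f), it is not an edgeless graph, so tw(G) ≥ 1. Therefore the treewidth is 1.

Treewidth 1.
One optimal decomposition is:
Bags: B1 = {a, f}  B2 = {a, d}  B3 = {f, g}  B4 = {b, f}  B5 = {e, f}  B6 = {c, f}  B7 = {b, h}
Tree: B1–B2, B1–B3, B1–B4, B3–B5, B5–B6, B4–B7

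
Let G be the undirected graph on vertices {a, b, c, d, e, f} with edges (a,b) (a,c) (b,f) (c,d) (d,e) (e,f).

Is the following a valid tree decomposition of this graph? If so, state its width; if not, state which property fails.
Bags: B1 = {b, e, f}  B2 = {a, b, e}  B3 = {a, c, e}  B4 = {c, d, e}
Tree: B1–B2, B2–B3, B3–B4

Every vertex of G appears in some bag (union = {a, b, c, d, e, f}); every edge is covered by a bag; and for each vertex v the set of bags containing v is connected in the bag tree. The decomposition is therefore valid. The largest bag has 3 vertices, so the width is 2.

Yes; width 2.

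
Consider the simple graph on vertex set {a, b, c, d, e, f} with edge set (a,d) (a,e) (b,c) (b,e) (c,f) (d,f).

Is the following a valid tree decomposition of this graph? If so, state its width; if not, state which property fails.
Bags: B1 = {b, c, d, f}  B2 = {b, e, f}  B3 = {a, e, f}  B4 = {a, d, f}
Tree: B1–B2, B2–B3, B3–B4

A tree decomposition must satisfy three properties: every vertex lies in some bag; for every edge, both endpoints lie together in some bag; and for every vertex, the bags containing it form a connected subtree. Here bags containing vertex d are not connected in the tree, so the decomposition is invalid.

No — bags containing vertex d are not connected in the tree.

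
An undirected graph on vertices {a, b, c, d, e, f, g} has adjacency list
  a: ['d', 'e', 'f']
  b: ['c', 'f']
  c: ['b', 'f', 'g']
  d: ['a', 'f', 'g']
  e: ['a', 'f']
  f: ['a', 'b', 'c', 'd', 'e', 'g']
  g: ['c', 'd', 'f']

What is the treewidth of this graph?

A width-2 tree decomposition is:
Bags: B1 = {d, f, g}  B2 = {c, f, g}  B3 = {b, c, f}  B4 = {a, d, f}  B5 = {a, e, f}
Tree: B1–B2, B2–B3, B1–B4, B4–B5
The largest bag has 3 vertices, giving width 2; this decomposition certifies tw(G) ≤ 2. Conversely, {d, f, g} is a clique of size 3, and the vertices of any clique must share a bag in every tree decomposition; so some bag has ≥ 3 vertices and tw(G) ≥ 2. Combining the bounds, tw(G) = 2.

2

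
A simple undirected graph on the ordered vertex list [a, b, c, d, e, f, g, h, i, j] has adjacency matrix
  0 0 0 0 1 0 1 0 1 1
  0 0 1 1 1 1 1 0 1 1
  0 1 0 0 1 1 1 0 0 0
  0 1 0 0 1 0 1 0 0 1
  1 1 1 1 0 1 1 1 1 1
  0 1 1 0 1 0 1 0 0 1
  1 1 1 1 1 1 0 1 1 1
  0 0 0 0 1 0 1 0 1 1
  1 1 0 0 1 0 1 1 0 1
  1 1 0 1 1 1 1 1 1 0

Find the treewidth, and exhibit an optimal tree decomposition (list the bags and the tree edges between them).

Treewidth 4.
One such decomposition:
Bags: B1 = {b, d, e, g, j}  B2 = {b, e, f, g, j}  B3 = {b, e, g, i, j}  B4 = {e, g, h, i, j}  B5 = {a, e, g, i, j}  B6 = {b, c, e, f, g}
Tree: B1–B2, B2–B3, B3–B4, B4–B5, B2–B6

The largest bag has 5 vertices, giving width 4; this decomposition certifies tw(G) ≤ 4. On the other hand G contains the 5-clique {e, g, h, i, j}. A clique must lie in a single bag of any decomposition, so no decomposition can have width below 4. Hence tw(G) = 4 exactly.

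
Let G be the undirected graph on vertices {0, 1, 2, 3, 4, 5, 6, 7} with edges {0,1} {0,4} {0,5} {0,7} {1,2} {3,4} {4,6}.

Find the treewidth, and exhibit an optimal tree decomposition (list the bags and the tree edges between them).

The largest bag has 2 vertices, giving width 1; this decomposition certifies tw(G) ≤ 1. Any graph with an edge has treewidth ≥ 1, and G has the edge 0–1. Combining the bounds, tw(G) = 1.

Treewidth 1.
One such decomposition:
Bags: B1 = {0, 1}  B2 = {0, 4}  B3 = {4, 6}  B4 = {3, 4}  B5 = {0, 7}  B6 = {0, 5}  B7 = {1, 2}
Tree: B1–B2, B2–B3, B2–B4, B1–B5, B2–B6, B1–B7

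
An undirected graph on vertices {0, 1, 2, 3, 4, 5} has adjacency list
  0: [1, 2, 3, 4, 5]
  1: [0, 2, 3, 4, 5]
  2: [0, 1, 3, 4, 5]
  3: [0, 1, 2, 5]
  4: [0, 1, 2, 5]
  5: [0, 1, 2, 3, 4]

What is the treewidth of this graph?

4

A width-4 tree decomposition is:
Bags: B1 = {0, 1, 2, 3, 5}  B2 = {0, 1, 2, 4, 5}
Tree: B1–B2
The largest bag has 5 vertices, giving width 4; this decomposition certifies tw(G) ≤ 4. Conversely, {0, 1, 2, 3, 5} is a clique of size 5, and the vertices of any clique must share a bag in every tree decomposition; so some bag has ≥ 5 vertices and tw(G) ≥ 4. Combining the bounds, tw(G) = 4.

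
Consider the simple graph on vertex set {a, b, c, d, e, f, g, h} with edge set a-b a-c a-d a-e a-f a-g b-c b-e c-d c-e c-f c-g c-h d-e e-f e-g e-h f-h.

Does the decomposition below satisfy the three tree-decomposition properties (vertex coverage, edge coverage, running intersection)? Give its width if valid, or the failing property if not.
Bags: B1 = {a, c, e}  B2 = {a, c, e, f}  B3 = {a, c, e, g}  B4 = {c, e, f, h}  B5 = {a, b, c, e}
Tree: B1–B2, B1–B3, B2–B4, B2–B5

No — vertex d appears in no bag.

A tree decomposition must satisfy three properties: every vertex lies in some bag; for every edge, both endpoints lie together in some bag; and for every vertex, the bags containing it form a connected subtree. Here vertex d appears in no bag, so the decomposition is invalid.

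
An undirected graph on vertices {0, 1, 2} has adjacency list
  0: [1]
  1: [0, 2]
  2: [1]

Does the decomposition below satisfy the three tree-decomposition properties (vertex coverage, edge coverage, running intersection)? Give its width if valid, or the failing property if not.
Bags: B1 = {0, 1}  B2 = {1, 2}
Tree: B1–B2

Vertex coverage: the bags together contain {0, 1, 2}, the full vertex set. Edge coverage: each edge of G has both endpoints in at least one bag. Running intersection: for every vertex, the bags containing it form a connected subtree. All three properties hold, so this is a valid tree decomposition of width max|bag| − 1 = 1, and hence tw(G) ≤ 1.

Yes; width 1.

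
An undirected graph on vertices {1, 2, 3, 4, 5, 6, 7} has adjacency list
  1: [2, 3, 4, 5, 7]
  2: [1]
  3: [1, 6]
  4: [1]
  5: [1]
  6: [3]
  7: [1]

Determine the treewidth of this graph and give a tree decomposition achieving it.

Treewidth 1.
Bags: B1 = {1, 7}  B2 = {1, 3}  B3 = {1, 2}  B4 = {1, 5}  B5 = {1, 4}  B6 = {3, 6}
Tree: B1–B2, B2–B3, B2–B4, B4–B5, B2–B6

Each bag holds 2 vertices, so the decomposition has width 1, which upper-bounds the treewidth. G has an edge, so its treewidth is at least 1. Therefore the treewidth is 1.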